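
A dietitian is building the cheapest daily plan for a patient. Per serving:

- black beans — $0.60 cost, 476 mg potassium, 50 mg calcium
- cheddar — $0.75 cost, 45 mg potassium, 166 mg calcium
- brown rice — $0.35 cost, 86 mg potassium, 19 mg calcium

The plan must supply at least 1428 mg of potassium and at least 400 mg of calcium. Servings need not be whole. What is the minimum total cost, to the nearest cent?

$2.87

Minimising a linear cost over {potassium ≥ 1428, calcium ≥ 400, servings ≥ 0} — the optimum is at a vertex, using one or two foods.
black beans only: max(1428/476, 400/50) = 8 servings → $4.80.
cheddar only: max(1428/45, 400/166) = 31.73 servings → $23.80.
brown rice only: max(1428/86, 400/19) = 21.05 servings → $7.37.
black beans + cheddar with both tight: 2.853 servings and 1.55 servings → $2.87.
black beans + brown rice: the both-tight solution has a negative serving — not a feasible corner.
cheddar + brown rice with both tight: 0.5415 servings and 16.32 servings → $6.12.
Cheapest feasible corner: $2.87.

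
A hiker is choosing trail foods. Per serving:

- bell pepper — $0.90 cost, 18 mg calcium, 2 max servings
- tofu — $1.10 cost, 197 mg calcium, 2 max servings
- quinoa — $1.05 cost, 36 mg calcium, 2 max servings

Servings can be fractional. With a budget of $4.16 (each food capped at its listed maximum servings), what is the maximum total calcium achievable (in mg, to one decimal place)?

Calcium per dollar: tofu 179.1, quinoa 34.29, bell pepper 20.
Take 2 servings of tofu: spends $2.20, +394.0 mg calcium (running total 394.0 mg).
Take 1.867 servings of quinoa: spends $1.96, +67.2 mg calcium (running total 461.2 mg).
Greedy by best ratio exhausts the cost allowance optimally: 461.2 mg.

461.2 mg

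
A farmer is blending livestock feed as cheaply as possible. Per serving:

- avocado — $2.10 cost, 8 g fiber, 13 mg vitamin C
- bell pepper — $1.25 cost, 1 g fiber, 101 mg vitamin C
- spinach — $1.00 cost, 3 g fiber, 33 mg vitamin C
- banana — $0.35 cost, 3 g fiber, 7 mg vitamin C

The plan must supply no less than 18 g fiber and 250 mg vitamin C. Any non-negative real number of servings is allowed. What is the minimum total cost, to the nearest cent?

Two binding constraints pin down two serving amounts, so the optimal mix uses at most two foods. The candidates are each food alone (scaled to the tighter of fiber/vitamin C) and each pair with both constraints tight.
avocado only: max(18/8, 250/13) = 19.23 servings → $40.38.
bell pepper only: max(18/1, 250/101) = 18 servings → $22.50.
spinach only: max(18/3, 250/33) = 7.576 servings → $7.58.
banana only: max(18/3, 250/7) = 35.71 servings → $12.50.
avocado + bell pepper with both tight: 1.972 servings and 2.221 servings → $6.92.
avocado + spinach with both targets exact would need a negative amount; discard.
avocado + banana with both targets exact would need a negative amount; discard.
bell pepper + spinach with both tight: 0.5778 servings and 5.807 servings → $6.53.
bell pepper + banana with both tight: 2.108 servings and 5.297 servings → $4.49.
spinach + banana with both targets exact would need a negative amount; discard.
Cheapest feasible corner: $4.49.

$4.49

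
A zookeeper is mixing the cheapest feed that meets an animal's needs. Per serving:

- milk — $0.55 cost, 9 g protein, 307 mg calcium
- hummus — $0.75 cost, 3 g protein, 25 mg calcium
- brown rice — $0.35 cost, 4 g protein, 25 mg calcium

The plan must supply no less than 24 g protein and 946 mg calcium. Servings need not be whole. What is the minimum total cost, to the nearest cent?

$1.69

At the optimum either one food covers both requirements or two foods hit both targets exactly; no other combination can be cheaper.
milk only: max(24/9, 946/307) = 3.081 servings → $1.69.
hummus only: max(24/3, 946/25) = 37.84 servings → $28.38.
brown rice only: max(24/4, 946/25) = 37.84 servings → $13.24.
milk + hummus: the both-tight solution has a negative serving — not a feasible corner.
milk + brown rice: intersection lies outside the first quadrant.
hummus + brown rice: intersection lies outside the first quadrant.
So the least-cost plan costs $1.69.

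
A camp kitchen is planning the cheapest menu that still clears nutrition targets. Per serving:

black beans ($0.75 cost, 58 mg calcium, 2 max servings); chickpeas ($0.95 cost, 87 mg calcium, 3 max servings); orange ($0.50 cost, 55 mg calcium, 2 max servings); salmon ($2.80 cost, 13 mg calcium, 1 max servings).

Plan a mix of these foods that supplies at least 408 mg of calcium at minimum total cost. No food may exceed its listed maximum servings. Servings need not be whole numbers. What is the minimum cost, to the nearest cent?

Cost per mg of calcium: orange $0.0091, chickpeas $0.0109, black beans $0.0129, salmon $0.2154.
Take 2 servings of orange: +110.0 mg calcium for $1.00 (total $1.00, still need 298.0 mg).
Take 3 servings of chickpeas: +261.0 mg calcium for $2.85 (total $3.85, still need 37.0 mg).
Take 0.6379 servings of black beans: +37.0 mg calcium for $0.48 (total $4.33, still need 0.0 mg).
Greedy by cheapest-per-mg is optimal for a single linear constraint, so the minimum cost is $4.33.

$4.33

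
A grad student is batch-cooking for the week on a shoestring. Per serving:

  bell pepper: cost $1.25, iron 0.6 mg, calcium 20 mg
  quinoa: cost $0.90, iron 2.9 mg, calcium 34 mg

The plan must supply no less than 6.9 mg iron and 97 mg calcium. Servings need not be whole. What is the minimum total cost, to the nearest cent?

At the optimum either one food covers both requirements or two foods hit both targets exactly; no other combination can be cheaper.
bell pepper only: max(6.9/0.6, 97/20) = 11.5 servings → $14.38.
quinoa only: max(6.9/2.9, 97/34) = 2.853 servings → $2.57.
bell pepper + quinoa with both tight: 1.242 servings and 2.122 servings → $3.46.
The minimum over all feasible corners is $2.57.

$2.57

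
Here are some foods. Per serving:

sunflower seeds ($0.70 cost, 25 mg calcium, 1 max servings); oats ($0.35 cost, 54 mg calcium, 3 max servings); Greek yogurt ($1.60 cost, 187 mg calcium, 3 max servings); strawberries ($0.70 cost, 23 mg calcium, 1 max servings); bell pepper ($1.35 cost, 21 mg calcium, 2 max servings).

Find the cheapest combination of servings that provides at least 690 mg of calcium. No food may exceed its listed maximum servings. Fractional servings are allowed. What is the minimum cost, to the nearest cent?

Cost per mg of calcium: oats $0.0065, Greek yogurt $0.0086, sunflower seeds $0.0280, strawberries $0.0304, bell pepper $0.0643.
Take 3 servings of oats: +162.0 mg calcium for $1.05 (total $1.05, still need 528.0 mg).
Take 2.824 servings of Greek yogurt: +528.0 mg calcium for $4.52 (total $5.57, still need 0.0 mg).
Greedy by cheapest-per-mg is optimal for a single linear constraint, so the minimum cost is $5.57.

$5.57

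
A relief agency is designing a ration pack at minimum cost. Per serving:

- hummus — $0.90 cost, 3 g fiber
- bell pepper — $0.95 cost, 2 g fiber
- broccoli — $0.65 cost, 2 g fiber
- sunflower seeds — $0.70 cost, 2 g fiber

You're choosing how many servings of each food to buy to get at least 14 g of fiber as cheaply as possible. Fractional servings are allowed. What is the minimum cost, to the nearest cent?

Cost per g of fiber: hummus $0.3000, broccoli $0.3250, sunflower seeds $0.3500, bell pepper $0.4750.
With no serving limits, use only hummus: 14 g / 3 g = 4.667 servings × $0.90 = $4.20.

$4.20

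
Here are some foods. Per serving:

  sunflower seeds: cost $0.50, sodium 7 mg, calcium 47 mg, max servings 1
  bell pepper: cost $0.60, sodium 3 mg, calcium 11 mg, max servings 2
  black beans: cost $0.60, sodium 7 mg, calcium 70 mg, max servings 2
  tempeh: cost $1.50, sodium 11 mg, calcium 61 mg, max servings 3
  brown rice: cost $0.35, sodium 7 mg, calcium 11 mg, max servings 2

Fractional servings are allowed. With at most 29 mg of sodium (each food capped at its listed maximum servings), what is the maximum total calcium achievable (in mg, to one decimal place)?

Calcium per mg sodium: black beans 10, sunflower seeds 6.714, tempeh 5.545, bell pepper 3.667, brown rice 1.571.
Take 2 servings of black beans: uses 14 mg sodium, +140.0 mg calcium (running total 140.0 mg).
Take 1 serving of sunflower seeds: uses 7 mg sodium, +47.0 mg calcium (running total 187.0 mg).
Take 0.7273 servings of tempeh: uses 8 mg sodium, +44.4 mg calcium (running total 231.4 mg).
Filling greedily by calcium-per-mg sodium is optimal for one linear limit, giving 231.4 mg.

231.4 mg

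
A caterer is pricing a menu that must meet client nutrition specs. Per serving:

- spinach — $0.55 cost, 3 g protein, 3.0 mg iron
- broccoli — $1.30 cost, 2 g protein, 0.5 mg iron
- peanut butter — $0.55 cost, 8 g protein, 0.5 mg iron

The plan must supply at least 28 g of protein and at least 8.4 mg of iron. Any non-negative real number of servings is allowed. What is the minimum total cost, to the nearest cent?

$2.74

spinach only: max(28/3, 8.4/3.0) = 9.333 servings → $5.13.
broccoli only: max(28/2, 8.4/0.5) = 16.8 servings → $21.84.
peanut butter only: max(28/8, 8.4/0.5) = 16.8 servings → $9.24.
spinach + broccoli with both tight: 0.6222 servings and 13.07 servings → $17.33.
spinach + peanut butter with both tight: 2.364 servings and 2.613 servings → $2.74.
broccoli + peanut butter: intersection lies outside the first quadrant.
Cheapest feasible corner: $2.74.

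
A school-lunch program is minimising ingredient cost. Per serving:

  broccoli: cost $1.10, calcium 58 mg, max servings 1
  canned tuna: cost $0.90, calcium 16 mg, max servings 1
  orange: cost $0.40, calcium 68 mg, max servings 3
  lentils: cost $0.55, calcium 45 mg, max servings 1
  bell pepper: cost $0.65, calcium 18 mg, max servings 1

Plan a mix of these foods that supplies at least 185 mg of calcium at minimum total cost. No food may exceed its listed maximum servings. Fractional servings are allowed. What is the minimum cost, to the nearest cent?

Cost per mg of calcium: orange $0.0059, lentils $0.0122, broccoli $0.0190, bell pepper $0.0361, canned tuna $0.0563.
Take 2.721 servings of orange: +185.0 mg calcium for $1.09 (total $1.09, still need 0.0 mg).
Greedy by cheapest-per-mg is optimal for a single linear constraint, so the minimum cost is $1.09.

$1.09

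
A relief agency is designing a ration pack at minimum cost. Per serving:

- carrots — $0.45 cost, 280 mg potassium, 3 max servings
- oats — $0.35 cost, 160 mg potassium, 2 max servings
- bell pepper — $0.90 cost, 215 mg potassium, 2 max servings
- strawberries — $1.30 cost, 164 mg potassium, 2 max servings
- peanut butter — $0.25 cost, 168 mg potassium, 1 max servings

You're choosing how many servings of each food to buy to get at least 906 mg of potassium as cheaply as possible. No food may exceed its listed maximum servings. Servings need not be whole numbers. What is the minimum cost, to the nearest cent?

Cost per mg of potassium: peanut butter $0.0015, carrots $0.0016, oats $0.0022, bell pepper $0.0042, strawberries $0.0079.
Take 1 serving of peanut butter: +168.0 mg potassium for $0.25 (total $0.25, still need 738.0 mg).
Take 2.636 servings of carrots: +738.0 mg potassium for $1.19 (total $1.44, still need 0.0 mg).
Filling from the cheapest source first is optimal under one linear minimum: $1.44.

$1.44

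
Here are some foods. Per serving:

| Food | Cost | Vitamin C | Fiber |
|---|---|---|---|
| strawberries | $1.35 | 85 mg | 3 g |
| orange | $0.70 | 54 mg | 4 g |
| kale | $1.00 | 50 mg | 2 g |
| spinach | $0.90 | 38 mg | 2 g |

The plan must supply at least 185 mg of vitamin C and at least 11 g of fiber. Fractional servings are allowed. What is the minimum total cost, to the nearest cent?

$2.40

An LP optimum is at a vertex; with two nutrient constraints at most two foods are used. Check each candidate.
strawberries only: max(185/85, 11/3) = 3.667 servings → $4.95.
orange only: max(185/54, 11/4) = 3.426 servings → $2.40.
kale only: max(185/50, 11/2) = 5.5 servings → $5.50.
spinach only: max(185/38, 11/2) = 5.5 servings → $4.95.
strawberries + orange with both tight: 0.8202 servings and 2.135 servings → $2.60.
strawberries + kale with both targets exact would need a negative amount; discard.
strawberries + spinach: intersection lies outside the first quadrant.
orange + kale with both tight: 1.957 servings and 1.587 servings → $2.96.
orange + spinach with both tight: 1.091 servings and 3.318 servings → $3.75.
kale + spinach: the both-tight solution has a negative serving — not a feasible corner.
So the least-cost plan costs $2.40.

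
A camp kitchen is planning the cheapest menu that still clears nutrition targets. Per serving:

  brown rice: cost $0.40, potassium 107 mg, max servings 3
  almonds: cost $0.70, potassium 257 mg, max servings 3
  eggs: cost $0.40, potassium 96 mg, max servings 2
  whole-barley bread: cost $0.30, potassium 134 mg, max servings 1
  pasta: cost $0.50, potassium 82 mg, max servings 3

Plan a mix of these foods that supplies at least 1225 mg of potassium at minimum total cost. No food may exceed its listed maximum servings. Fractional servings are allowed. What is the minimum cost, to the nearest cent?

Cost per mg of potassium: whole-barley bread $0.0022, almonds $0.0027, brown rice $0.0037, eggs $0.0042, pasta $0.0061.
Take 1 serving of whole-barley bread: +134.0 mg potassium for $0.30 (total $0.30, still need 1091.0 mg).
Take 3 servings of almonds: +771.0 mg potassium for $2.10 (total $2.40, still need 320.0 mg).
Take 2.991 servings of brown rice: +320.0 mg potassium for $1.20 (total $3.60, still need 0.0 mg).
Greedy by cheapest-per-mg is optimal for a single linear constraint, so the minimum cost is $3.60.

$3.60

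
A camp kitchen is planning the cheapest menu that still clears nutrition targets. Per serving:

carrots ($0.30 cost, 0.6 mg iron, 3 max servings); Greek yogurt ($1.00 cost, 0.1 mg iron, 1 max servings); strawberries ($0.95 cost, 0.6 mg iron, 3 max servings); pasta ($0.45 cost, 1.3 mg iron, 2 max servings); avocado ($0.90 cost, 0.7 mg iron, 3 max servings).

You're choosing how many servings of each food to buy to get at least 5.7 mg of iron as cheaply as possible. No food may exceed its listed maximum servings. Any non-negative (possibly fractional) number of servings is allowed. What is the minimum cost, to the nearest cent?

$3.47

Cost per mg of iron: pasta $0.3462, carrots $0.5000, avocado $1.2857, strawberries $1.5833, Greek yogurt $10.0000.
Take 2 servings of pasta: +2.6 mg iron for $0.90 (total $0.90, still need 3.1 mg).
Take 3 servings of carrots: +1.8 mg iron for $0.90 (total $1.80, still need 1.3 mg).
Take 1.857 servings of avocado: +1.3 mg iron for $1.67 (total $3.47, still need 0.0 mg).
Filling from the cheapest source first is optimal under one linear minimum: $3.47.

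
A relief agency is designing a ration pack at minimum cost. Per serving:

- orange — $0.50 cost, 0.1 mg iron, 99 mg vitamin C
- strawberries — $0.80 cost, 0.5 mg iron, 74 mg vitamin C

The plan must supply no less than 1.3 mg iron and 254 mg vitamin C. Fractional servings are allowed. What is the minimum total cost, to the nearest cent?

$2.33

With two linear requirements the optimum uses one or two foods; enumerate the corners.
orange only: max(1.3/0.1, 254/99) = 13 servings → $6.50.
strawberries only: max(1.3/0.5, 254/74) = 3.432 servings → $2.75.
orange + strawberries with both tight: 0.7316 servings and 2.454 servings → $2.33.
Cheapest feasible corner: $2.33.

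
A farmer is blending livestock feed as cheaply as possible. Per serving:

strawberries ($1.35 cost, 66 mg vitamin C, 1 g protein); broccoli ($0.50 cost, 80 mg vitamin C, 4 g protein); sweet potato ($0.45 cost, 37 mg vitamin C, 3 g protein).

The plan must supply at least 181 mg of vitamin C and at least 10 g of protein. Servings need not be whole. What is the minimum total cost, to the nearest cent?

For a min-cost LP with two ≥-constraints, a basic feasible solution has at most two positive variables.
strawberries only: max(181/66, 10/1) = 10 servings → $13.50.
broccoli only: max(181/80, 10/4) = 2.5 servings → $1.25.
sweet potato only: max(181/37, 10/3) = 4.892 servings → $2.20.
strawberries + broccoli: the both-tight solution has a negative serving — not a feasible corner.
strawberries + sweet potato with both tight: 1.075 servings and 2.975 servings → $2.79.
broccoli + sweet potato with both tight: 1.88 servings and 0.8261 servings → $1.31.
So the least-cost plan costs $1.25.

$1.25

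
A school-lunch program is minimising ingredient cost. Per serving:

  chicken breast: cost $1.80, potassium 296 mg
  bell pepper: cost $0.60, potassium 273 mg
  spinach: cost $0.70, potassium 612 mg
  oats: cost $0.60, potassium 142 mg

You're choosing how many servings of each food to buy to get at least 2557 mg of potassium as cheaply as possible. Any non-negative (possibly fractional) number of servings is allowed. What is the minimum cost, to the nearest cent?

Cost per mg of potassium: spinach $0.0011, bell pepper $0.0022, oats $0.0042, chicken breast $0.0061.
With no serving limits, use only spinach: 2557 mg / 612 mg = 4.178 servings × $0.70 = $2.92.

$2.92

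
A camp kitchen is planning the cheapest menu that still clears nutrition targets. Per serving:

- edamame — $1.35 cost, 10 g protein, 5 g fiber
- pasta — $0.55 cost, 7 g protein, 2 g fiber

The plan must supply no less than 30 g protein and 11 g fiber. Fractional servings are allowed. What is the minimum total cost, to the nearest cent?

$3.00

This is a tiny linear program; its minimum lies at a vertex of the feasible set. List the vertices and price them.
edamame only: max(30/10, 11/5) = 3 servings → $4.05.
pasta only: max(30/7, 11/2) = 5.5 servings → $3.02.
edamame + pasta with both tight: 1.133 servings and 2.667 servings → $3.00.
So the least-cost plan costs $3.00.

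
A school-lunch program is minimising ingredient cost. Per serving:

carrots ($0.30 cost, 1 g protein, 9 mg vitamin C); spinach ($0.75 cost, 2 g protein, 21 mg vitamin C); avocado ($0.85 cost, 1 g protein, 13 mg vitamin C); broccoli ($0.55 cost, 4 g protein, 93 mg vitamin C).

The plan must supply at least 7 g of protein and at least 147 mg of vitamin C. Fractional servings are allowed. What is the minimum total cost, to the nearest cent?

carrots only: max(7/1, 147/9) = 16.33 servings → $4.90.
spinach only: max(7/2, 147/21) = 7 servings → $5.25.
avocado only: max(7/1, 147/13) = 11.31 servings → $9.61.
broccoli only: max(7/4, 147/93) = 1.75 servings → $0.96.
carrots + spinach: intersection lies outside the first quadrant.
carrots + avocado: the both-tight solution has a negative serving — not a feasible corner.
carrots + broccoli with both tight: 1.105 servings and 1.474 servings → $1.14.
spinach + avocado with both targets exact would need a negative amount; discard.
spinach + broccoli with both tight: 0.6176 servings and 1.441 servings → $1.26.
avocado + broccoli with both tight: 1.537 servings and 1.366 servings → $2.06.
So the least-cost plan costs $0.96.

$0.96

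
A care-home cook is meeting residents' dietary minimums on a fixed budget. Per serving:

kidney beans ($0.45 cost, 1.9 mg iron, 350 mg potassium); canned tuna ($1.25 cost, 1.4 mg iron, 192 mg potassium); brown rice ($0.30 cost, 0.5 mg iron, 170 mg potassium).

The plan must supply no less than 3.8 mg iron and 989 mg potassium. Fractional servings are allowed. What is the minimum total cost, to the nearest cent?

Minimising a linear cost over {iron ≥ 3.8, potassium ≥ 989, servings ≥ 0} — the optimum is at a vertex, using one or two foods.
kidney beans only: max(3.8/1.9, 989/350) = 2.826 servings → $1.27.
canned tuna only: max(3.8/1.4, 989/192) = 5.151 servings → $6.44.
brown rice only: max(3.8/0.5, 989/170) = 7.6 servings → $2.28.
kidney beans + canned tuna: intersection lies outside the first quadrant.
kidney beans + brown rice with both tight: 1.024 servings and 3.71 servings → $1.57.
canned tuna + brown rice with both tight: 1.067 servings and 4.613 servings → $2.72.
So the least-cost plan costs $1.27.

$1.27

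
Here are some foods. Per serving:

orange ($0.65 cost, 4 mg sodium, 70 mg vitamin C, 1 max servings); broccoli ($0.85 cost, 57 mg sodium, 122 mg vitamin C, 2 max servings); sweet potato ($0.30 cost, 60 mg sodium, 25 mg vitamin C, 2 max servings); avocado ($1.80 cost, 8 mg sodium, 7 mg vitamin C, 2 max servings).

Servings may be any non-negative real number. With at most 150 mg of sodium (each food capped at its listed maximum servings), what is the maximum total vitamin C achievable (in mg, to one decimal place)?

334.7 mg

Vitamin C per mg sodium: orange 17.5, broccoli 2.14, avocado 0.875, sweet potato 0.4167.
Take 1 serving of orange: uses 4 mg sodium, +70.0 mg vitamin C (running total 70.0 mg).
Take 2 servings of broccoli: uses 114 mg sodium, +244.0 mg vitamin C (running total 314.0 mg).
Take 2 servings of avocado: uses 16 mg sodium, +14.0 mg vitamin C (running total 328.0 mg).
Take 0.2667 servings of sweet potato: uses 16 mg sodium, +6.7 mg vitamin C (running total 334.7 mg).
Filling greedily by vitamin C-per-mg sodium is optimal for one linear limit, giving 334.7 mg.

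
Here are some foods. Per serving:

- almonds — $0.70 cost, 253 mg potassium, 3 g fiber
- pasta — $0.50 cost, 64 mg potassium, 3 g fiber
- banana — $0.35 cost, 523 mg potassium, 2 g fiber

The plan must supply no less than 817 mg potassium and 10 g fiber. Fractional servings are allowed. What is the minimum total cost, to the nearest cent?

This is a tiny linear program; its minimum lies at a vertex of the feasible set. List the vertices and price them.
almonds only: max(817/253, 10/3) = 3.333 servings → $2.33.
pasta only: max(817/64, 10/3) = 12.77 servings → $6.38.
banana only: max(817/523, 10/2) = 5 servings → $1.75.
almonds + pasta with both tight: 3.194 servings and 0.1393 servings → $2.31.
almonds + banana: intersection lies outside the first quadrant.
pasta + banana with both tight: 2.495 servings and 1.257 servings → $1.69.
Cheapest feasible corner: $1.69.

$1.69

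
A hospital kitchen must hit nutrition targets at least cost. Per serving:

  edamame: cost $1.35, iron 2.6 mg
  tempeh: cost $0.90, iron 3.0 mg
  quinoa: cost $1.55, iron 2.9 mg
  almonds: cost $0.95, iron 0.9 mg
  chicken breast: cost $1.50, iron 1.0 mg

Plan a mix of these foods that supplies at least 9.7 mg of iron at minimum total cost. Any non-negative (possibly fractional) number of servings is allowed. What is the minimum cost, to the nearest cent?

$2.91

Cost per mg of iron: tempeh $0.3000, edamame $0.5192, quinoa $0.5345, almonds $1.0556, chicken breast $1.5000.
With no serving limits, use only tempeh: 9.7 mg / 3.0 mg = 3.233 servings × $0.90 = $2.91.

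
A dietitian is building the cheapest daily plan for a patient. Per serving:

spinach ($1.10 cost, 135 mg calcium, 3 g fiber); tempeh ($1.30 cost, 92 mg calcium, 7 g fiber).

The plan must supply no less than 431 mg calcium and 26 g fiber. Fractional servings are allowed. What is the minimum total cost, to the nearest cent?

$5.34

Compare the cost at each extreme point of the feasible region.
spinach only: max(431/135, 26/3) = 8.667 servings → $9.53.
tempeh only: max(431/92, 26/7) = 4.685 servings → $6.09.
spinach + tempeh with both tight: 0.9342 servings and 3.314 servings → $5.34.
So the least-cost plan costs $5.34.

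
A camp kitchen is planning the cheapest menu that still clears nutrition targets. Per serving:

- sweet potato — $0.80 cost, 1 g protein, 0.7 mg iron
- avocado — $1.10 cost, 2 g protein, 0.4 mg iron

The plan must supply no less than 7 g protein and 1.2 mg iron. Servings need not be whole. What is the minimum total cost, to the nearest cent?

This is a tiny linear program; its minimum lies at a vertex of the feasible set. List the vertices and price them.
sweet potato only: max(7/1, 1.2/0.7) = 7 servings → $5.60.
avocado only: max(7/2, 1.2/0.4) = 3.5 servings → $3.85.
sweet potato + avocado with both targets exact would need a negative amount; discard.
The minimum over all feasible corners is $3.85.

$3.85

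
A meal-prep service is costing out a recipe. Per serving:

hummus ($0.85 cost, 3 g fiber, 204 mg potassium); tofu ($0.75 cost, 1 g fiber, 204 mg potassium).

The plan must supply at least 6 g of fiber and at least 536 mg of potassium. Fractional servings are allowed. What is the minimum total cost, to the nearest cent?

hummus only: max(6/3, 536/204) = 2.627 servings → $2.23.
tofu only: max(6/1, 536/204) = 6 servings → $4.50.
hummus + tofu with both tight: 1.686 servings and 0.9412 servings → $2.14.
So the least-cost plan costs $2.14.

$2.14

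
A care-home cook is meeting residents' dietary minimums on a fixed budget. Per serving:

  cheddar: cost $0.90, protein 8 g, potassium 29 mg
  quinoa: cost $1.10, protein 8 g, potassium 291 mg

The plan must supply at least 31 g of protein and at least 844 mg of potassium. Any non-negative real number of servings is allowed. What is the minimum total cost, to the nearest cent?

Two binding constraints pin down two serving amounts, so the optimal mix uses at most two foods. The candidates are each food alone (scaled to the tighter of protein/potassium) and each pair with both constraints tight.
cheddar only: max(31/8, 844/29) = 29.1 servings → $26.19.
quinoa only: max(31/8, 844/291) = 3.875 servings → $4.26.
cheddar + quinoa with both tight: 1.083 servings and 2.792 servings → $4.05.
The minimum over all feasible corners is $4.05.

$4.05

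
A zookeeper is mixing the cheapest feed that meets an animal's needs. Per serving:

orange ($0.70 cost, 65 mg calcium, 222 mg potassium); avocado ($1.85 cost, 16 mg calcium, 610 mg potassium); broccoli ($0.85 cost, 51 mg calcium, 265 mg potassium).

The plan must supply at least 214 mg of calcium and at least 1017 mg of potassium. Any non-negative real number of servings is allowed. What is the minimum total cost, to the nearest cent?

$3.17

A basic optimal solution has at most two foods positive. Try each food alone and each pair with both targets met exactly.
orange only: max(214/65, 1017/222) = 4.581 servings → $3.21.
avocado only: max(214/16, 1017/610) = 13.38 servings → $24.74.
broccoli only: max(214/51, 1017/265) = 4.196 servings → $3.57.
orange + avocado with both tight: 3.165 servings and 0.5152 servings → $3.17.
orange + broccoli with both tight: 0.8204 servings and 3.15 servings → $3.25.
avocado + broccoli: the both-tight solution has a negative serving — not a feasible corner.
The minimum over all feasible corners is $3.17.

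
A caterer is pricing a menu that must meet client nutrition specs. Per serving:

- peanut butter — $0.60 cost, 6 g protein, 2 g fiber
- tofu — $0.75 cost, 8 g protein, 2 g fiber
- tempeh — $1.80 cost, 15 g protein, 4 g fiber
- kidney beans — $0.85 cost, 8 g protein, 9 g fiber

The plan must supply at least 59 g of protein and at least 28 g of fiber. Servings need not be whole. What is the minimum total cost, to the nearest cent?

Compare the cost at each extreme point of the feasible region.
peanut butter only: max(59/6, 28/2) = 14 servings → $8.40.
tofu only: max(59/8, 28/2) = 14 servings → $10.50.
tempeh only: max(59/15, 28/4) = 7 servings → $12.60.
kidney beans only: max(59/8, 28/9) = 7.375 servings → $6.27.
peanut butter + tofu with both targets exact would need a negative amount; discard.
peanut butter + tempeh with both targets exact would need a negative amount; discard.
peanut butter + kidney beans with both tight: 8.079 servings and 1.316 servings → $5.97.
tofu + tempeh: intersection lies outside the first quadrant.
tofu + kidney beans with both tight: 5.482 servings and 1.893 servings → $5.72.
tempeh + kidney beans with both tight: 2.981 servings and 1.786 servings → $6.88.
The minimum over all feasible corners is $5.72.

$5.72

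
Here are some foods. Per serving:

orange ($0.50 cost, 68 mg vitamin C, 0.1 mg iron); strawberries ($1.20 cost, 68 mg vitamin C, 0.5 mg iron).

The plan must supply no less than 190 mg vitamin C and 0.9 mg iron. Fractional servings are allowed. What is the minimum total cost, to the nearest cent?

Two binding constraints pin down two serving amounts, so the optimal mix uses at most two foods. The candidates are each food alone (scaled to the tighter of vitamin C/iron) and each pair with both constraints tight.
orange only: max(190/68, 0.9/0.1) = 9 servings → $4.50.
strawberries only: max(190/68, 0.9/0.5) = 2.794 servings → $3.35.
orange + strawberries with both tight: 1.243 servings and 1.551 servings → $2.48.
So the least-cost plan costs $2.48.

$2.48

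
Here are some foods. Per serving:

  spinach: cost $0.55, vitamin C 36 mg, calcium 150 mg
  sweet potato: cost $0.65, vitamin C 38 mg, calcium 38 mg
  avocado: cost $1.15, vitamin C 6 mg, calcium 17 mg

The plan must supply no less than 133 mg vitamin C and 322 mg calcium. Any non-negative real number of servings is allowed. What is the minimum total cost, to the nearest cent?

Two binding constraints pin down two serving amounts, so the optimal mix uses at most two foods. The candidates are each food alone (scaled to the tighter of vitamin C/calcium) and each pair with both constraints tight.
spinach only: max(133/36, 322/150) = 3.694 servings → $2.03.
sweet potato only: max(133/38, 322/38) = 8.474 servings → $5.51.
avocado only: max(133/6, 322/17) = 22.17 servings → $25.49.
spinach + sweet potato with both tight: 1.658 servings and 1.929 servings → $2.17.
spinach + avocado: intersection lies outside the first quadrant.
sweet potato + avocado with both tight: 0.7871 servings and 17.18 servings → $20.27.
So the least-cost plan costs $2.03.

$2.03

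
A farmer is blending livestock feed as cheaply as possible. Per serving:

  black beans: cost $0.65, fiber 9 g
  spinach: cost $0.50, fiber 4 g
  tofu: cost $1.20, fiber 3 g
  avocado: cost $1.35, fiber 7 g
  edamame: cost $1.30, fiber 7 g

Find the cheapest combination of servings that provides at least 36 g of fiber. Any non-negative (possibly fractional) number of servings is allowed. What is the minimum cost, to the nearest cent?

Cost per g of fiber: black beans $0.0722, spinach $0.1250, edamame $0.1857, avocado $0.1929, tofu $0.4000.
With no serving limits, use only black beans: 36 g / 9 g = 4 servings × $0.65 = $2.60.

$2.60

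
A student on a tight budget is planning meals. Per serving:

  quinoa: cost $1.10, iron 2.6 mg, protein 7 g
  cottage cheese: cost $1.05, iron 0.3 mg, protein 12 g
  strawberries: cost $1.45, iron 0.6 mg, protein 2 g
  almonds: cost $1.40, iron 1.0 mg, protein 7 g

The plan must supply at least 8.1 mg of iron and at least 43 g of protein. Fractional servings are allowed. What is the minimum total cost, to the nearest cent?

$5.17

Minimising a linear cost over {iron ≥ 8.1, protein ≥ 43, servings ≥ 0} — the optimum is at a vertex, using one or two foods.
quinoa only: max(8.1/2.6, 43/7) = 6.143 servings → $6.76.
cottage cheese only: max(8.1/0.3, 43/12) = 27 servings → $28.35.
strawberries only: max(8.1/0.6, 43/2) = 21.5 servings → $31.18.
almonds only: max(8.1/1.0, 43/7) = 8.1 servings → $11.34.
quinoa + cottage cheese with both tight: 2.897 servings and 1.893 servings → $5.17.
quinoa + strawberries with both targets exact would need a negative amount; discard.
quinoa + almonds with both tight: 1.223 servings and 4.92 servings → $8.23.
cottage cheese + strawberries with both tight: 1.455 servings and 12.77 servings → $20.05.
cottage cheese + almonds: intersection lies outside the first quadrant.
strawberries + almonds with both tight: 6.227 servings and 4.364 servings → $15.14.
Cheapest feasible corner: $5.17.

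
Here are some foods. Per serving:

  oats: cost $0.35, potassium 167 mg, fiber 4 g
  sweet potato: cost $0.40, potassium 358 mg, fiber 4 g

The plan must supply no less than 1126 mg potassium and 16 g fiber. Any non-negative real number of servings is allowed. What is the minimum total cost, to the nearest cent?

An LP optimum is at a vertex; with two nutrient constraints at most two foods are used. Check each candidate.
oats only: max(1126/167, 16/4) = 6.743 servings → $2.36.
sweet potato only: max(1126/358, 16/4) = 4 servings → $1.60.
oats + sweet potato with both tight: 1.602 servings and 2.398 servings → $1.52.
The minimum over all feasible corners is $1.52.

$1.52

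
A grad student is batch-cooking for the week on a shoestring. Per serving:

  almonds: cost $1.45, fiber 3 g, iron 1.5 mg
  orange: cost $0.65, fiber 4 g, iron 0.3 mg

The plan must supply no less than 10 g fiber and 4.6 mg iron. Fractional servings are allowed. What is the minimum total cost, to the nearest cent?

This is a tiny linear program; its minimum lies at a vertex of the feasible set. List the vertices and price them.
almonds only: max(10/3, 4.6/1.5) = 3.333 servings → $4.83.
orange only: max(10/4, 4.6/0.3) = 15.33 servings → $9.97.
almonds + orange with both tight: 3.02 servings and 0.2353 servings → $4.53.
Cheapest feasible corner: $4.53.

$4.53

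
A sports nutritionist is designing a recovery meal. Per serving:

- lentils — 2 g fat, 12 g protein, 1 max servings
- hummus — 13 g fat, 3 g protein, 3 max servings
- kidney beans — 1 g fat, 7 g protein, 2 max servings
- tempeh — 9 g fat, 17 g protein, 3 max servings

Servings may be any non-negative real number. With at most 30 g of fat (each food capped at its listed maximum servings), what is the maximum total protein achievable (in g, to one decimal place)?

Protein per g fat: kidney beans 7, lentils 6, tempeh 1.889, hummus 0.2308.
Take 2 servings of kidney beans: uses 2 g fat, +14.0 g protein (running total 14.0 g).
Take 1 serving of lentils: uses 2 g fat, +12.0 g protein (running total 26.0 g).
Take 2.889 servings of tempeh: uses 26 g fat, +49.1 g protein (running total 75.1 g).
Filling greedily by protein-per-g fat is optimal for one linear limit, giving 75.1 g.

75.1 g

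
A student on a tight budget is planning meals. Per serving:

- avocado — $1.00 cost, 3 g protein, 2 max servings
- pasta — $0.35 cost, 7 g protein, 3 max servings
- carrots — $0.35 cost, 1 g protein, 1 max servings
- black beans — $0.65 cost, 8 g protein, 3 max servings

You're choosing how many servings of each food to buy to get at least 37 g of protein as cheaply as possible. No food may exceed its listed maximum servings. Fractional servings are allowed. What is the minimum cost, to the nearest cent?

$2.35

Cost per g of protein: pasta $0.0500, black beans $0.0813, avocado $0.3333, carrots $0.3500.
Take 3 servings of pasta: +21.0 g protein for $1.05 (total $1.05, still need 16.0 g).
Take 2 servings of black beans: +16.0 g protein for $1.30 (total $2.35, still need 0.0 g).
Filling from the cheapest source first is optimal under one linear minimum: $2.35.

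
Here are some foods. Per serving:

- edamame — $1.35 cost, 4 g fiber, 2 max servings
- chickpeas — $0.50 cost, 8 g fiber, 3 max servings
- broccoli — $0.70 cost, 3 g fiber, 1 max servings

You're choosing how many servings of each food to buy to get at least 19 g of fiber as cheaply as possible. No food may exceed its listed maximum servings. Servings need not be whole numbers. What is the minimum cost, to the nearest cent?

$1.19

Cost per g of fiber: chickpeas $0.0625, broccoli $0.2333, edamame $0.3375.
Take 2.375 servings of chickpeas: +19.0 g fiber for $1.19 (total $1.19, still need 0.0 g).
Greedy by cheapest-per-g is optimal for a single linear constraint, so the minimum cost is $1.19.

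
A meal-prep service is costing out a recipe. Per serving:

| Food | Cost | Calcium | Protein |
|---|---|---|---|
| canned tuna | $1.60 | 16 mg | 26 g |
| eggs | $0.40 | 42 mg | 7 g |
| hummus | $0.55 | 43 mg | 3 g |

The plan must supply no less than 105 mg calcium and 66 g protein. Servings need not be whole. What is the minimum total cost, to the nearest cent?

Check every corner: each single food scaled to meet both minima, and each pair solved so both constraints bind.
canned tuna only: max(105/16, 66/26) = 6.562 servings → $10.50.
eggs only: max(105/42, 66/7) = 9.429 servings → $3.77.
hummus only: max(105/43, 66/3) = 22 servings → $12.10.
canned tuna + eggs with both tight: 2.079 servings and 1.708 servings → $4.01.
canned tuna + hummus with both tight: 2.358 servings and 1.564 servings → $4.63.
eggs + hummus with both targets exact would need a negative amount; discard.
The minimum over all feasible corners is $3.77.

$3.77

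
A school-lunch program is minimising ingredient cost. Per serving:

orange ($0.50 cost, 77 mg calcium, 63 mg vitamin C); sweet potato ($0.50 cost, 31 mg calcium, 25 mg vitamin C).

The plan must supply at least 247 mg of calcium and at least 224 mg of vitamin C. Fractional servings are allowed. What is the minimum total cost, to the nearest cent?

$1.78

orange only: max(247/77, 224/63) = 3.556 servings → $1.78.
sweet potato only: max(247/31, 224/25) = 8.96 servings → $4.48.
orange + sweet potato: the both-tight solution has a negative serving — not a feasible corner.
So the least-cost plan costs $1.78.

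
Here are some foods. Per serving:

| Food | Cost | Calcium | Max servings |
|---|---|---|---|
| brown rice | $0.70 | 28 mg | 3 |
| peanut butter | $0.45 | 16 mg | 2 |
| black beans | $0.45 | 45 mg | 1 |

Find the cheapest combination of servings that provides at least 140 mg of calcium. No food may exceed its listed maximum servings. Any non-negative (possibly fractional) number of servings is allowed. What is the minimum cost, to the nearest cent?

Cost per mg of calcium: black beans $0.0100, brown rice $0.0250, peanut butter $0.0281.
Take 1 serving of black beans: +45.0 mg calcium for $0.45 (total $0.45, still need 95.0 mg).
Take 3 servings of brown rice: +84.0 mg calcium for $2.10 (total $2.55, still need 11.0 mg).
Take 0.6875 servings of peanut butter: +11.0 mg calcium for $0.31 (total $2.86, still need 0.0 mg).
Greedy by cheapest-per-mg is optimal for a single linear constraint, so the minimum cost is $2.86.

$2.86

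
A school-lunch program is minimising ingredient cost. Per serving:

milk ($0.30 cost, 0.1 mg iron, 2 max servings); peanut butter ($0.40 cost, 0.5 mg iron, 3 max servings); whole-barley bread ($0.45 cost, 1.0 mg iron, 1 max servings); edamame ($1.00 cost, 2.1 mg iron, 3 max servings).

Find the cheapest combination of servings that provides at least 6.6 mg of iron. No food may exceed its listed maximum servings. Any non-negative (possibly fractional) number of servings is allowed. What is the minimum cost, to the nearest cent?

$3.12

Cost per mg of iron: whole-barley bread $0.4500, edamame $0.4762, peanut butter $0.8000, milk $3.0000.
Take 1 serving of whole-barley bread: +1.0 mg iron for $0.45 (total $0.45, still need 5.6 mg).
Take 2.667 servings of edamame: +5.6 mg iron for $2.67 (total $3.12, still need 0.0 mg).
Greedy by cheapest-per-mg is optimal for a single linear constraint, so the minimum cost is $3.12.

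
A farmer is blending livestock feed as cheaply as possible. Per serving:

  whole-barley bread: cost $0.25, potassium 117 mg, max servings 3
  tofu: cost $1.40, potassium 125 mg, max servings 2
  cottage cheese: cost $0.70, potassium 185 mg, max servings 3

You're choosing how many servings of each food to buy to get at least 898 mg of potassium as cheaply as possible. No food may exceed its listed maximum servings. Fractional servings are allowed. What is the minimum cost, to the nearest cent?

Cost per mg of potassium: whole-barley bread $0.0021, cottage cheese $0.0038, tofu $0.0112.
Take 3 servings of whole-barley bread: +351.0 mg potassium for $0.75 (total $0.75, still need 547.0 mg).
Take 2.957 servings of cottage cheese: +547.0 mg potassium for $2.07 (total $2.82, still need 0.0 mg).
Greedy by cheapest-per-mg is optimal for a single linear constraint, so the minimum cost is $2.82.

$2.82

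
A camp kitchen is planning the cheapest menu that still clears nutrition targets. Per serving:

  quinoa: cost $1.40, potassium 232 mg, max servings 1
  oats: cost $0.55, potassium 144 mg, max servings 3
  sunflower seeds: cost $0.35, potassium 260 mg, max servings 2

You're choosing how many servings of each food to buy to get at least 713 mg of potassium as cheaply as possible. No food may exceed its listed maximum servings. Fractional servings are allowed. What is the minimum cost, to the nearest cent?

$1.44

Cost per mg of potassium: sunflower seeds $0.0013, oats $0.0038, quinoa $0.0060.
Take 2 servings of sunflower seeds: +520.0 mg potassium for $0.70 (total $0.70, still need 193.0 mg).
Take 1.34 servings of oats: +193.0 mg potassium for $0.74 (total $1.44, still need 0.0 mg).
Greedy by cheapest-per-mg is optimal for a single linear constraint, so the minimum cost is $1.44.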